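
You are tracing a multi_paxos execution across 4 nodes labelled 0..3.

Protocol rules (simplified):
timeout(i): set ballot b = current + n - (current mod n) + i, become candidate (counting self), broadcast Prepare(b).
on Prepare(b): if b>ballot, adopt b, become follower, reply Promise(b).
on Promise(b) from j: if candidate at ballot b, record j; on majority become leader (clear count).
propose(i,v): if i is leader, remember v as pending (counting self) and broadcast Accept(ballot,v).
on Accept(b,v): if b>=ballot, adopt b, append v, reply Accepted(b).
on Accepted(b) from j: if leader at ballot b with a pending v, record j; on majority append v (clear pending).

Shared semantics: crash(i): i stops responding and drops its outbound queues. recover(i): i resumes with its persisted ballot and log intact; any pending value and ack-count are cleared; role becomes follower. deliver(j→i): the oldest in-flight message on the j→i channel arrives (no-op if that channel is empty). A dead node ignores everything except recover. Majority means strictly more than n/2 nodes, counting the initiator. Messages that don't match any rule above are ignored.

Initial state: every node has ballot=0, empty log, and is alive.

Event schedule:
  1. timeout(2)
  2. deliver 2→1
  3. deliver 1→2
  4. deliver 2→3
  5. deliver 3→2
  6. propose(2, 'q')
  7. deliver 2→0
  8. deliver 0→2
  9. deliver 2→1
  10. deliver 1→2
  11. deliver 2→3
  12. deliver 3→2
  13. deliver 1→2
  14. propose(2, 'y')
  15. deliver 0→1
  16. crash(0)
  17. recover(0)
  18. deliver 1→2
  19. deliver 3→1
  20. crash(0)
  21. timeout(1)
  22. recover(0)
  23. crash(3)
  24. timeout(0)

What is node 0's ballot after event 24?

1. timeout(2):  <2:cand b6 ->
2. deliver 2→1:  <1:foll b6 ->
3. deliver 1→2:  nop
4. deliver 2→3:  <3:foll b6 ->
5. deliver 3→2:  <2:lead b6 ->
6. propose(2,'q'):  nop
7. deliver 2→0:  <0:foll b6 ->
8. deliver 0→2:  nop
9. deliver 2→1:  <1:foll b6 q>
10. deliver 1→2:  nop
11. deliver 2→3:  <3:foll b6 q>
12. deliver 3→2:  <2:lead b6 q>
13. deliver 1→2:  nop
14. propose(2,'y'):  nop
15. deliver 0→1:  nop
16. crash(0):  <0:✗foll b6 ->
17. recover(0):  <0:foll b6 ->
18. deliver 1→2:  nop
19. deliver 3→1:  nop
20. crash(0):  <0:✗foll b6 ->
21. timeout(1):  <1:cand b9 q>
22. recover(0):  <0:foll b6 ->
23. crash(3):  <3:✗foll b6 q>
24. timeout(0):  <0:cand b8 ->

8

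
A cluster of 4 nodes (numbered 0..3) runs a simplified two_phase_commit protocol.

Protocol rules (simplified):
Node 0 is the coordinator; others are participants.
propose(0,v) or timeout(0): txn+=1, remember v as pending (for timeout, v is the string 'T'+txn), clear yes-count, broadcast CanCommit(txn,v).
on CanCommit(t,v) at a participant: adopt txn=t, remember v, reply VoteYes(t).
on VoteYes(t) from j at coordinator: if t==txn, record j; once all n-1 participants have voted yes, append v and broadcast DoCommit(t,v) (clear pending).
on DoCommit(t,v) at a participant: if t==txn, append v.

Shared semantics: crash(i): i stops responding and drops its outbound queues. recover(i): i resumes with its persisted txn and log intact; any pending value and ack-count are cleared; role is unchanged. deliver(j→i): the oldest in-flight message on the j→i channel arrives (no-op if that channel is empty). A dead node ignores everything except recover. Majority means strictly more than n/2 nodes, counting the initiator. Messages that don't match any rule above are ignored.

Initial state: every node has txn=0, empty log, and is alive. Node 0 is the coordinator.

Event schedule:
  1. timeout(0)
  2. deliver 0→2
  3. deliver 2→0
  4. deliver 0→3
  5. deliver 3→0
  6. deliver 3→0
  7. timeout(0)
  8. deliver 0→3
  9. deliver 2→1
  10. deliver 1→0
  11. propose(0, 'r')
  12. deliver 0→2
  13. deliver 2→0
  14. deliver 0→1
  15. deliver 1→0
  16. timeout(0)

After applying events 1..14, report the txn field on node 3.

2

1. timeout(0):  <0:coor t1 ->
2. deliver 0→2:  <2:part t1 ->
3. deliver 2→0:  nop
4. deliver 0→3:  <3:part t1 ->
5. deliver 3→0:  nop
6. deliver 3→0:  nop
7. timeout(0):  <0:coor t2 ->
8. deliver 0→3:  <3:part t2 ->
9. deliver 2→1:  nop
10. deliver 1→0:  nop
11. propose(0,'r'):  <0:coor t3 ->
12. deliver 0→2:  <2:part t2 ->
13. deliver 2→0:  nop
14. deliver 0→1:  <1:part t1 ->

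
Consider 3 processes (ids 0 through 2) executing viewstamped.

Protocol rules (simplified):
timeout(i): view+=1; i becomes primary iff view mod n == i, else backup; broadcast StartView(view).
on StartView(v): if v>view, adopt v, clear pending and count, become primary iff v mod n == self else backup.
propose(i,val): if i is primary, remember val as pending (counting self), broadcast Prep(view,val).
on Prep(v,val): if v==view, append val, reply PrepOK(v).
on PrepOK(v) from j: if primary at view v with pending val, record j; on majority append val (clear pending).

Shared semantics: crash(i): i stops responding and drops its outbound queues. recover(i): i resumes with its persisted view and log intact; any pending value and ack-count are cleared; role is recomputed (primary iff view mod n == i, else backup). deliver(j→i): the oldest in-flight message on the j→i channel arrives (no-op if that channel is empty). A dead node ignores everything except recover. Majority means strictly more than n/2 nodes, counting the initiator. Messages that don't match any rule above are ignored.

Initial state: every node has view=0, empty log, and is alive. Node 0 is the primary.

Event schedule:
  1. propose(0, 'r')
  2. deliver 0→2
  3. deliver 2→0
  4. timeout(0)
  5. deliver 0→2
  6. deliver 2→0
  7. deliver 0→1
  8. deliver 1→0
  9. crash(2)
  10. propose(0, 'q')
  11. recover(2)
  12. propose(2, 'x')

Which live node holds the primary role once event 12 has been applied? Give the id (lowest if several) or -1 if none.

step 1 propose(0,'r'): —
step 2 deliver 0→2: 2={back,v=0,log=r}
step 3 deliver 2→0: 0={prim,v=0,log=r}
step 4 timeout(0): 0={back,v=1,log=r}
step 5 deliver 0→2: 2={back,v=1,log=r}
step 6 deliver 2→0: —
step 7 deliver 0→1: 1={back,v=0,log=r}
step 8 deliver 1→0: —
step 9 crash(2): 2={✗back,v=1,log=r}
step 10 propose(0,'q'): —
step 11 recover(2): 2={back,v=1,log=r}
step 12 propose(2,'x'): —

-1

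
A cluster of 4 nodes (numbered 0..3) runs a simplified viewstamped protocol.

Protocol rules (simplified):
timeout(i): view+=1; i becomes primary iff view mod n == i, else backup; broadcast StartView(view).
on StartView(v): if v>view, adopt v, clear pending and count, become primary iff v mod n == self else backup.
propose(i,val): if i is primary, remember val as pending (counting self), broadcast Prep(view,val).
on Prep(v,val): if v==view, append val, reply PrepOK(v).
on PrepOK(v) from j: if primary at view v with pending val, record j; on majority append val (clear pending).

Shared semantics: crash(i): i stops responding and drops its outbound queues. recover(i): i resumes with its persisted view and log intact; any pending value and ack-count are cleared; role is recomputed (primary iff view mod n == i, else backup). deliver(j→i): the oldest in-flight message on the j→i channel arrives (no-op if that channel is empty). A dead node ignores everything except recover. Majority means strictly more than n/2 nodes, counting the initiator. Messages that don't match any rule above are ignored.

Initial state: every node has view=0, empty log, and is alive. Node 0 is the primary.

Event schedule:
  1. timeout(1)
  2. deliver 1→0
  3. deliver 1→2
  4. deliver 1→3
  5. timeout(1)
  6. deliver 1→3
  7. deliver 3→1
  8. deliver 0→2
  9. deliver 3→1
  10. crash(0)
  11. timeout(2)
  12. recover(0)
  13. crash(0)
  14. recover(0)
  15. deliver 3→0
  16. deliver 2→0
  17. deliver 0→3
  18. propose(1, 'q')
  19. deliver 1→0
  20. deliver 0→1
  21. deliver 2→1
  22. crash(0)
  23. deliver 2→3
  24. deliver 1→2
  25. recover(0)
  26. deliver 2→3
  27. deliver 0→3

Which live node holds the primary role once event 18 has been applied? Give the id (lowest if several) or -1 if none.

2

step 1 timeout(1): 1={prim,v=1,log=-}
step 2 deliver 1→0: 0={back,v=1,log=-}
step 3 deliver 1→2: 2={back,v=1,log=-}
step 4 deliver 1→3: 3={back,v=1,log=-}
step 5 timeout(1): 1={back,v=2,log=-}
step 6 deliver 1→3: 3={back,v=2,log=-}
step 7 deliver 3→1: —
step 8 deliver 0→2: —
step 9 deliver 3→1: —
step 10 crash(0): 0={✗back,v=1,log=-}
step 11 timeout(2): 2={prim,v=2,log=-}
step 12 recover(0): 0={back,v=1,log=-}
step 13 crash(0): 0={✗back,v=1,log=-}
step 14 recover(0): 0={back,v=1,log=-}
step 15 deliver 3→0: —
step 16 deliver 2→0: 0={back,v=2,log=-}
step 17 deliver 0→3: —
step 18 propose(1,'q'): —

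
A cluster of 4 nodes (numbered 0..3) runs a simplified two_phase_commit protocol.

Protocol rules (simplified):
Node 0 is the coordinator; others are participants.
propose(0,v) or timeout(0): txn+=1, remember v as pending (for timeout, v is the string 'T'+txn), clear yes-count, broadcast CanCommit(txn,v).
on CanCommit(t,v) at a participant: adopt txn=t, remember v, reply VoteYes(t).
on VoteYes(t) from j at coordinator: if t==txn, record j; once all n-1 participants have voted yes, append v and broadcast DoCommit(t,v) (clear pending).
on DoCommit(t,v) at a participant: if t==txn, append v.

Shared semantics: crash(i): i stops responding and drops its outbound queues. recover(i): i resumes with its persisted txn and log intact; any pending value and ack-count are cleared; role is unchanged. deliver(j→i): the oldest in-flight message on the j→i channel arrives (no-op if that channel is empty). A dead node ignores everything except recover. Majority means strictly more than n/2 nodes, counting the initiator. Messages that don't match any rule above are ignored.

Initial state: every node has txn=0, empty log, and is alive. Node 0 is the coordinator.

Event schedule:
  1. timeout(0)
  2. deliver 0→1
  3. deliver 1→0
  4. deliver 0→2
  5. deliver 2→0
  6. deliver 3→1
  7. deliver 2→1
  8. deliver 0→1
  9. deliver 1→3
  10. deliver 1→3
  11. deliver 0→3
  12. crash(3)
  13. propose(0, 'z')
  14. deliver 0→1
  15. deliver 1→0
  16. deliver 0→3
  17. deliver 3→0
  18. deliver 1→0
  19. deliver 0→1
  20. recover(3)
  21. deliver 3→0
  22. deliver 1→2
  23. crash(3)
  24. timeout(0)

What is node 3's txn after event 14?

[1] timeout(0) → N0(coor t1 [-])
[2] deliver 0→1 → N1(part t1 [-])
[3] deliver 1→0 → ∅
[4] deliver 0→2 → N2(part t1 [-])
[5] deliver 2→0 → ∅
[6] deliver 3→1 → ∅
[7] deliver 2→1 → ∅
[8] deliver 0→1 → ∅
[9] deliver 1→3 → ∅
[10] deliver 1→3 → ∅
[11] deliver 0→3 → N3(part t1 [-])
[12] crash(3) → N3(✗part t1 [-])
[13] propose(0,'z') → N0(coor t2 [-])
[14] deliver 0→1 → N1(part t2 [-])

1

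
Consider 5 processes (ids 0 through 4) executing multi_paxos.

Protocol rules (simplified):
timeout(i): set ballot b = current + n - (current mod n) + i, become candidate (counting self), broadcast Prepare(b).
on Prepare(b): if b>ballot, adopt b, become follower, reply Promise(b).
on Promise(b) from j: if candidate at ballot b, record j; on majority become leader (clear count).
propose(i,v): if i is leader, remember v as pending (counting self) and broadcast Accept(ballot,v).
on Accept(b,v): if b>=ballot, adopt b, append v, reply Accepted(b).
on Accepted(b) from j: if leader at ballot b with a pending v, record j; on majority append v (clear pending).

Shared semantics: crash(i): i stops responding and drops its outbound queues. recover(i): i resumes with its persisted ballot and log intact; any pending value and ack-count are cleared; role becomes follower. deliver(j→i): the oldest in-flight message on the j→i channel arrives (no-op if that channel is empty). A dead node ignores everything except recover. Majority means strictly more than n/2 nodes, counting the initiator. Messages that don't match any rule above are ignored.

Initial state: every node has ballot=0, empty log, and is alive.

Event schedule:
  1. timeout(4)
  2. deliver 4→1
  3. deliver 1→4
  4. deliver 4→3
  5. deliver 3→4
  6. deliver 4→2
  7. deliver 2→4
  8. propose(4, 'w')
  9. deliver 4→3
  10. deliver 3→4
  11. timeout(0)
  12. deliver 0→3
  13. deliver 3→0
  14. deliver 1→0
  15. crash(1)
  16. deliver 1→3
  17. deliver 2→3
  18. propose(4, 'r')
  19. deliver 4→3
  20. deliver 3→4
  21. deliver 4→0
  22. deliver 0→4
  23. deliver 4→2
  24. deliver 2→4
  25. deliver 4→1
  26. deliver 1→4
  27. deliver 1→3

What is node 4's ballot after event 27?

1. timeout(4):  <4:cand b9 ->
2. deliver 4→1:  <1:foll b9 ->
3. deliver 1→4:  nop
4. deliver 4→3:  <3:foll b9 ->
5. deliver 3→4:  <4:lead b9 ->
6. deliver 4→2:  <2:foll b9 ->
7. deliver 2→4:  nop
8. propose(4,'w'):  nop
9. deliver 4→3:  <3:foll b9 w>
10. deliver 3→4:  nop
11. timeout(0):  <0:cand b5 ->
12. deliver 0→3:  nop
13. deliver 3→0:  nop
14. deliver 1→0:  nop
15. crash(1):  <1:✗foll b9 ->
16. deliver 1→3:  nop
17. deliver 2→3:  nop
18. propose(4,'r'):  nop
19. deliver 4→3:  <3:foll b9 w,r>
20. deliver 3→4:  nop
21. deliver 4→0:  <0:foll b9 ->
22. deliver 0→4:  nop
23. deliver 4→2:  <2:foll b9 w>
24. deliver 2→4:  <4:lead b9 r>
25. deliver 4→1:  nop
26. deliver 1→4:  nop
27. deliver 1→3:  nop

9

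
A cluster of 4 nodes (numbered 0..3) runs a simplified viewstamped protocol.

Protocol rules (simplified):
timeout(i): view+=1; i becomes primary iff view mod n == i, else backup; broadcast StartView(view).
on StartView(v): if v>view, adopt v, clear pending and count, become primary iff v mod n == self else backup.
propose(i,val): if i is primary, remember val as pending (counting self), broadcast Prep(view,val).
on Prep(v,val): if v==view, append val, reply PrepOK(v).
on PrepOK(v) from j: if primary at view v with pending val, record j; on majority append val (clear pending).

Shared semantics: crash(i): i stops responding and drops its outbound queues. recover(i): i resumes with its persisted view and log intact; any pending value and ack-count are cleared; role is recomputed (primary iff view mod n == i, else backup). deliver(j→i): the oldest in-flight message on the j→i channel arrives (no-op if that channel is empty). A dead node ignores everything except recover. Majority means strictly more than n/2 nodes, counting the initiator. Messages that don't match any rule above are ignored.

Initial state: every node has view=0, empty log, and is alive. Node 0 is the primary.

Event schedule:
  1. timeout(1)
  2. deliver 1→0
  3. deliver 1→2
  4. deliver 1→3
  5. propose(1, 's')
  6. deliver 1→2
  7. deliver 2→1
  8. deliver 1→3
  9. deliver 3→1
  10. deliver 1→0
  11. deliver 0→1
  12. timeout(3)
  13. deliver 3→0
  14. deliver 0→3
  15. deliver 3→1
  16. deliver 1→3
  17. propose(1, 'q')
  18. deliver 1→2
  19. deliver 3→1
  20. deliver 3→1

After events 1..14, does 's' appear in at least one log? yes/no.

yes

[1] timeout(1) → N1(prim v1 [-])
[2] deliver 1→0 → N0(back v1 [-])
[3] deliver 1→2 → N2(back v1 [-])
[4] deliver 1→3 → N3(back v1 [-])
[5] propose(1,'s') → ∅
[6] deliver 1→2 → N2(back v1 [s])
[7] deliver 2→1 → ∅
[8] deliver 1→3 → N3(back v1 [s])
[9] deliver 3→1 → N1(prim v1 [s])
[10] deliver 1→0 → N0(back v1 [s])
[11] deliver 0→1 → ∅
[12] timeout(3) → N3(back v2 [s])
[13] deliver 3→0 → N0(back v2 [s])
[14] deliver 0→3 → ∅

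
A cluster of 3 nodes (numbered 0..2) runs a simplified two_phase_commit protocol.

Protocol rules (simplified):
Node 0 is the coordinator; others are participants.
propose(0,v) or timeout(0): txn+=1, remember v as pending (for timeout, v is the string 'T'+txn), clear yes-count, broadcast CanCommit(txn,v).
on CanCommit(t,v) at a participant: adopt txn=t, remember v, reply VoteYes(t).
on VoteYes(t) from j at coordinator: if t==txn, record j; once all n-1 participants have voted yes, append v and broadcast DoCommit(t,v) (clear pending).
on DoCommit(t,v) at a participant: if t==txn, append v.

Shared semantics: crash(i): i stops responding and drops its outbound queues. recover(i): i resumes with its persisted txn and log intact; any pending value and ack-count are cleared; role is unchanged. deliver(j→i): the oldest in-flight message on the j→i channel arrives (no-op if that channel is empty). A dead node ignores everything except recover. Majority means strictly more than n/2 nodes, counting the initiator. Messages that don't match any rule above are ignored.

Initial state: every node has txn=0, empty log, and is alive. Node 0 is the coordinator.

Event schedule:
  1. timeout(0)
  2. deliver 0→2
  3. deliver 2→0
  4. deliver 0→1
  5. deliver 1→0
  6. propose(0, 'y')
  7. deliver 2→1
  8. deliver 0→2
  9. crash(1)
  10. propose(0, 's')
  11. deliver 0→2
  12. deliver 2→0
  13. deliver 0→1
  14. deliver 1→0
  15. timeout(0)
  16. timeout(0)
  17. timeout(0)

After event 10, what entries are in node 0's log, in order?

T1

step 1 timeout(0): 0={coor,t=1,log=-}
step 2 deliver 0→2: 2={part,t=1,log=-}
step 3 deliver 2→0: —
step 4 deliver 0→1: 1={part,t=1,log=-}
step 5 deliver 1→0: 0={coor,t=1,log=T1}
step 6 propose(0,'y'): 0={coor,t=2,log=T1}
step 7 deliver 2→1: —
step 8 deliver 0→2: 2={part,t=1,log=T1}
step 9 crash(1): 1={✗part,t=1,log=-}
step 10 propose(0,'s'): 0={coor,t=3,log=T1}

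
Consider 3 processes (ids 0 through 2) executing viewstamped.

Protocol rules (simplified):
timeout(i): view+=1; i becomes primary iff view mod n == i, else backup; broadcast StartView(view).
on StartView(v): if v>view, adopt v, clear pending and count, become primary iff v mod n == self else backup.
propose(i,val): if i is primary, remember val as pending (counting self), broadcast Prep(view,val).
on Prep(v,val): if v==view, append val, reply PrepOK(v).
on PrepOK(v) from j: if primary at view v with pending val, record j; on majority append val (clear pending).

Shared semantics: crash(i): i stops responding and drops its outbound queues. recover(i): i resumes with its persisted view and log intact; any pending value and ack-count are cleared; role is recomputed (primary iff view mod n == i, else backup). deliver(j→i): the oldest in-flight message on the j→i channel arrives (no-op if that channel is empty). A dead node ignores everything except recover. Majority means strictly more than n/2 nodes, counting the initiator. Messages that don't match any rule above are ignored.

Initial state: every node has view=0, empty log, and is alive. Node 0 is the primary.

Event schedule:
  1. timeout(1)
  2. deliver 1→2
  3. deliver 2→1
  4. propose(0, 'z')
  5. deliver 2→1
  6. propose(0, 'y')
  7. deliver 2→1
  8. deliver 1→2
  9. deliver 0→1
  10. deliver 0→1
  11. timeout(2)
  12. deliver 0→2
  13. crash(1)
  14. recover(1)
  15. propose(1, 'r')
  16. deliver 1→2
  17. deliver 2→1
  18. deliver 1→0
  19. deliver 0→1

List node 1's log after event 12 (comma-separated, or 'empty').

empty

step 1 timeout(1): 1={prim,v=1,log=-}
step 2 deliver 1→2: 2={back,v=1,log=-}
step 3 deliver 2→1: —
step 4 propose(0,'z'): —
step 5 deliver 2→1: —
step 6 propose(0,'y'): —
step 7 deliver 2→1: —
step 8 deliver 1→2: —
step 9 deliver 0→1: —
step 10 deliver 0→1: —
step 11 timeout(2): 2={prim,v=2,log=-}
step 12 deliver 0→2: —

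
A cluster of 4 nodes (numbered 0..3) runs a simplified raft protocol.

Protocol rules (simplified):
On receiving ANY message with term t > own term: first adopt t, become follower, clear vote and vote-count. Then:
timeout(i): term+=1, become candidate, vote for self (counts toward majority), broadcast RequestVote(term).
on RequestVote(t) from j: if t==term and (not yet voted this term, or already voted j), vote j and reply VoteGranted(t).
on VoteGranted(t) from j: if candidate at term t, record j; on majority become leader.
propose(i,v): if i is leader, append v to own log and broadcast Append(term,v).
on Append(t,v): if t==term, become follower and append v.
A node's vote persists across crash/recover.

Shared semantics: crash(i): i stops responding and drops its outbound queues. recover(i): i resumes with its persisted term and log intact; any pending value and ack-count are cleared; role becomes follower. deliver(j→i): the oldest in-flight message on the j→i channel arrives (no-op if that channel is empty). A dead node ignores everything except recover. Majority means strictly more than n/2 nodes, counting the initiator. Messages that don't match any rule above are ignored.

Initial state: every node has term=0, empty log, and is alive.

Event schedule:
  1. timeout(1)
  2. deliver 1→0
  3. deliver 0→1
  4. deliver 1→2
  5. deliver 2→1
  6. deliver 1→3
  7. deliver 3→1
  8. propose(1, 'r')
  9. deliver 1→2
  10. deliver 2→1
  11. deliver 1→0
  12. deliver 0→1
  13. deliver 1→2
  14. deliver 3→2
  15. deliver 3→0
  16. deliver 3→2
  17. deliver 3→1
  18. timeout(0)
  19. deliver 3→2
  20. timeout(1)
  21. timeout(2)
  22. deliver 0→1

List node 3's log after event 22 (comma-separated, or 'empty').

empty

step 1 timeout(1): 1={cand,t=1,log=-}
step 2 deliver 1→0: 0={foll,t=1,log=-}
step 3 deliver 0→1: —
step 4 deliver 1→2: 2={foll,t=1,log=-}
step 5 deliver 2→1: 1={lead,t=1,log=-}
step 6 deliver 1→3: 3={foll,t=1,log=-}
step 7 deliver 3→1: —
step 8 propose(1,'r'): 1={lead,t=1,log=r}
step 9 deliver 1→2: 2={foll,t=1,log=r}
step 10 deliver 2→1: —
step 11 deliver 1→0: 0={foll,t=1,log=r}
step 12 deliver 0→1: —
step 13 deliver 1→2: —
step 14 deliver 3→2: —
step 15 deliver 3→0: —
step 16 deliver 3→2: —
step 17 deliver 3→1: —
step 18 timeout(0): 0={cand,t=2,log=r}
step 19 deliver 3→2: —
step 20 timeout(1): 1={cand,t=2,log=r}
step 21 timeout(2): 2={cand,t=2,log=r}
step 22 deliver 0→1: —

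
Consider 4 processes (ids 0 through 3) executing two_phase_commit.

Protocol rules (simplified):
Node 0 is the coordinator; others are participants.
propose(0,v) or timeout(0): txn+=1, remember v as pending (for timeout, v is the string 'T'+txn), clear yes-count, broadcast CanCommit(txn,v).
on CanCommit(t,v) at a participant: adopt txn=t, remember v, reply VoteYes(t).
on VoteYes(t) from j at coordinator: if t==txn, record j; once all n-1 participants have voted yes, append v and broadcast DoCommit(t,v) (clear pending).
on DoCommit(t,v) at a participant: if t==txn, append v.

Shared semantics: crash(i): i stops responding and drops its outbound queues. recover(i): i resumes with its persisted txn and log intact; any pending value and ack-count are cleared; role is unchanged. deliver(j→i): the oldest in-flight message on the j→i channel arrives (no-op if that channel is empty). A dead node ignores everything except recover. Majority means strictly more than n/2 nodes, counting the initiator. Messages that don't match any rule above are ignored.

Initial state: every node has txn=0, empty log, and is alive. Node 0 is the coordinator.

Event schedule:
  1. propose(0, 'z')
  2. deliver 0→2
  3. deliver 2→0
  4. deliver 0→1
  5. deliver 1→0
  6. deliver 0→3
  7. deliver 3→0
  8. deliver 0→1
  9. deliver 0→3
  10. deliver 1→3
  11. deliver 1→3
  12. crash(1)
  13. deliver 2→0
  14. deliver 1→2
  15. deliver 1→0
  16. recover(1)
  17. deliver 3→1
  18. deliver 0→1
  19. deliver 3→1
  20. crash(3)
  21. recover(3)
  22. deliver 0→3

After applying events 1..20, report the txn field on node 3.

[1] propose(0,'z') → N0(coor t1 [-])
[2] deliver 0→2 → N2(part t1 [-])
[3] deliver 2→0 → ∅
[4] deliver 0→1 → N1(part t1 [-])
[5] deliver 1→0 → ∅
[6] deliver 0→3 → N3(part t1 [-])
[7] deliver 3→0 → N0(coor t1 [z])
[8] deliver 0→1 → N1(part t1 [z])
[9] deliver 0→3 → N3(part t1 [z])
[10] deliver 1→3 → ∅
[11] deliver 1→3 → ∅
[12] crash(1) → N1(✗part t1 [z])
[13] deliver 2→0 → ∅
[14] deliver 1→2 → ∅
[15] deliver 1→0 → ∅
[16] recover(1) → N1(part t1 [z])
[17] deliver 3→1 → ∅
[18] deliver 0→1 → ∅
[19] deliver 3→1 → ∅
[20] crash(3) → N3(✗part t1 [z])

1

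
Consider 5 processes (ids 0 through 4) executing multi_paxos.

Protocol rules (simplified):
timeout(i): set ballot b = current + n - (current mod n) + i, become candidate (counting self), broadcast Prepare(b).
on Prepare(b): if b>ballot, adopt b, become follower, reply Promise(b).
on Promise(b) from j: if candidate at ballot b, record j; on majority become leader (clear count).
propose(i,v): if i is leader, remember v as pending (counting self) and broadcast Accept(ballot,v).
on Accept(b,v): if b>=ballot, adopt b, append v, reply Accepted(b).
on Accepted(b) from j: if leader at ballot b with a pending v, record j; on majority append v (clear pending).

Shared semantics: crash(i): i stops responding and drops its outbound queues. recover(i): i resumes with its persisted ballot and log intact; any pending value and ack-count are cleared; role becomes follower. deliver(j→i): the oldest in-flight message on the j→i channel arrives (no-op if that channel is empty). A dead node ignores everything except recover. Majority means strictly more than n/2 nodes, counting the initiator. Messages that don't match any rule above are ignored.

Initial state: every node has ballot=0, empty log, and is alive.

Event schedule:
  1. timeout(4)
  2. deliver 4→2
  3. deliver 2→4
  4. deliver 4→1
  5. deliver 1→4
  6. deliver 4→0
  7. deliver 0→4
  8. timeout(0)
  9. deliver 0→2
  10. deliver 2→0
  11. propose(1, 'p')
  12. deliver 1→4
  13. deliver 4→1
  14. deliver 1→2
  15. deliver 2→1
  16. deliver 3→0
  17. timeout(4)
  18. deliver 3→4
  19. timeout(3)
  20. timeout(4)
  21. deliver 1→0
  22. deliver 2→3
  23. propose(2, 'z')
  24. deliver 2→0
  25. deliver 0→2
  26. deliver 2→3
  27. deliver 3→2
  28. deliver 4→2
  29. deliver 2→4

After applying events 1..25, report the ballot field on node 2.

step 1 timeout(4): 4={cand,b=9,log=-}
step 2 deliver 4→2: 2={foll,b=9,log=-}
step 3 deliver 2→4: —
step 4 deliver 4→1: 1={foll,b=9,log=-}
step 5 deliver 1→4: 4={lead,b=9,log=-}
step 6 deliver 4→0: 0={foll,b=9,log=-}
step 7 deliver 0→4: —
step 8 timeout(0): 0={cand,b=10,log=-}
step 9 deliver 0→2: 2={foll,b=10,log=-}
step 10 deliver 2→0: —
step 11 propose(1,'p'): —
step 12 deliver 1→4: —
step 13 deliver 4→1: —
step 14 deliver 1→2: —
step 15 deliver 2→1: —
step 16 deliver 3→0: —
step 17 timeout(4): 4={cand,b=14,log=-}
step 18 deliver 3→4: —
step 19 timeout(3): 3={cand,b=8,log=-}
step 20 timeout(4): 4={cand,b=19,log=-}
step 21 deliver 1→0: —
step 22 deliver 2→3: —
step 23 propose(2,'z'): —
step 24 deliver 2→0: —
step 25 deliver 0→2: —

10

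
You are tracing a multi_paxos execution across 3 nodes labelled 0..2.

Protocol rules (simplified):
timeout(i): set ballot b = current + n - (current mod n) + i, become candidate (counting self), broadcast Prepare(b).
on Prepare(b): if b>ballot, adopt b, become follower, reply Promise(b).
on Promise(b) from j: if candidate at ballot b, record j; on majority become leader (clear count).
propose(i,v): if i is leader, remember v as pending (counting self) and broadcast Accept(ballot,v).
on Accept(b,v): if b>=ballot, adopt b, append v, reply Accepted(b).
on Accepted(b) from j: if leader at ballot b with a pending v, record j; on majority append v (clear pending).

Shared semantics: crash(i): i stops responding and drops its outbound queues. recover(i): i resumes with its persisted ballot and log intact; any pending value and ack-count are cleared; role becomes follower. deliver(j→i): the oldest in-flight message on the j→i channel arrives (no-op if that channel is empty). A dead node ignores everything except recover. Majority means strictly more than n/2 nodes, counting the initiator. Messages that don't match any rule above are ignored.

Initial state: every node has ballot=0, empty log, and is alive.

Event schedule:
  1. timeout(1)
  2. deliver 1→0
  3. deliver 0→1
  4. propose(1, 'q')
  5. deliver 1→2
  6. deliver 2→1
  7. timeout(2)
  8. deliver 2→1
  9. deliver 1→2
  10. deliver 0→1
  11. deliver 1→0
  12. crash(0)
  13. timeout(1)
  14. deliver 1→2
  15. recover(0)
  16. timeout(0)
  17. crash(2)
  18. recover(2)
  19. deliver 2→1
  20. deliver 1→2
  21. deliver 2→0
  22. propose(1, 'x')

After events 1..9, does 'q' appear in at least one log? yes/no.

after 1 — timeout(1): n1:cand/b4/[-]
after 2 — deliver 1→0: n0:foll/b4/[-]
after 3 — deliver 0→1: n1:lead/b4/[-]
after 4 — propose(1,'q'): ·
after 5 — deliver 1→2: n2:foll/b4/[-]
after 6 — deliver 2→1: ·
after 7 — timeout(2): n2:cand/b8/[-]
after 8 — deliver 2→1: n1:foll/b8/[-]
after 9 — deliver 1→2: ·

no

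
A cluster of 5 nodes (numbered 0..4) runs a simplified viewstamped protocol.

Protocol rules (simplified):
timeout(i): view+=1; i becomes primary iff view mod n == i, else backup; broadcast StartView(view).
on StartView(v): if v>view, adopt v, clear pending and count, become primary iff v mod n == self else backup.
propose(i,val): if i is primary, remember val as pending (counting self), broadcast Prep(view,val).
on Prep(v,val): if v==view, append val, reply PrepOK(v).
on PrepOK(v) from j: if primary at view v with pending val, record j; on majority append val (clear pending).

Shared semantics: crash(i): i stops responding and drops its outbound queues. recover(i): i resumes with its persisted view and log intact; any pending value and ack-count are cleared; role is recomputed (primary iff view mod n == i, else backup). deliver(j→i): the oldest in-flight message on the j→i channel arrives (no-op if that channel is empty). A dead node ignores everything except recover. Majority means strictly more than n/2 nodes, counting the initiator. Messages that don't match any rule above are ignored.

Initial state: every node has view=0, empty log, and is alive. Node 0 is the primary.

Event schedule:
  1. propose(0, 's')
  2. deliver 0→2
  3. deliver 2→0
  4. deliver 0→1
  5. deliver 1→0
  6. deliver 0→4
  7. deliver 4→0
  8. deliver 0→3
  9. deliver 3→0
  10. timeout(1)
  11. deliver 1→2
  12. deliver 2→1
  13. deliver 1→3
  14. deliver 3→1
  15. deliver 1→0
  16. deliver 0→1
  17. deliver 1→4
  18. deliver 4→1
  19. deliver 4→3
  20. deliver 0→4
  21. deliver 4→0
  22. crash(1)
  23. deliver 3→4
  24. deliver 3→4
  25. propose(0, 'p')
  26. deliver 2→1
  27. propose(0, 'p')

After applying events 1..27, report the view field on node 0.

1

1. propose(0,'s'):  nop
2. deliver 0→2:  <2:back v0 s>
3. deliver 2→0:  nop
4. deliver 0→1:  <1:back v0 s>
5. deliver 1→0:  <0:prim v0 s>
6. deliver 0→4:  <4:back v0 s>
7. deliver 4→0:  nop
8. deliver 0→3:  <3:back v0 s>
9. deliver 3→0:  nop
10. timeout(1):  <1:prim v1 s>
11. deliver 1→2:  <2:back v1 s>
12. deliver 2→1:  nop
13. deliver 1→3:  <3:back v1 s>
14. deliver 3→1:  nop
15. deliver 1→0:  <0:back v1 s>
16. deliver 0→1:  nop
17. deliver 1→4:  <4:back v1 s>
18. deliver 4→1:  nop
19. deliver 4→3:  nop
20. deliver 0→4:  nop
21. deliver 4→0:  nop
22. crash(1):  <1:✗prim v1 s>
23. deliver 3→4:  nop
24. deliver 3→4:  nop
25. propose(0,'p'):  nop
26. deliver 2→1:  nop
27. propose(0,'p'):  nop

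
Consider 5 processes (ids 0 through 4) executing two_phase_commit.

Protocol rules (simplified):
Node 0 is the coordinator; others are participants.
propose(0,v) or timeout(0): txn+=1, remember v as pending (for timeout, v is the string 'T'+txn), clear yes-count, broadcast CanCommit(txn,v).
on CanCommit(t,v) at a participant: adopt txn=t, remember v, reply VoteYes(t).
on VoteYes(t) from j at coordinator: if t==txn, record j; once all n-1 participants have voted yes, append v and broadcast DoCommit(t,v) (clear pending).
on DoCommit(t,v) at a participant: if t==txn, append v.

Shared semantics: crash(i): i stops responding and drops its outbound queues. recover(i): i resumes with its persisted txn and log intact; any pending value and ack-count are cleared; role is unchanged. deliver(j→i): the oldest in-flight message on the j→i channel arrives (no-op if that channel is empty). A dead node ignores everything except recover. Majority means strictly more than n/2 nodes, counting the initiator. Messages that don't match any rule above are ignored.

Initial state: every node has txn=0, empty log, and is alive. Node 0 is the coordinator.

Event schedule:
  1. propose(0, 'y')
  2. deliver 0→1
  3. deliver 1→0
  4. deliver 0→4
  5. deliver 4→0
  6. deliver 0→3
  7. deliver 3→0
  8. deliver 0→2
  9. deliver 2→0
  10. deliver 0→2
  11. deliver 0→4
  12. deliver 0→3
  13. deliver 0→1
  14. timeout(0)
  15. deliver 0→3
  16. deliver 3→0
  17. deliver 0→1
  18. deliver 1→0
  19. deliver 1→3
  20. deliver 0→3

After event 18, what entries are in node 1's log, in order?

y

after 1 — propose(0,'y'): n0:coor/t1/[-]
after 2 — deliver 0→1: n1:part/t1/[-]
after 3 — deliver 1→0: ·
after 4 — deliver 0→4: n4:part/t1/[-]
after 5 — deliver 4→0: ·
after 6 — deliver 0→3: n3:part/t1/[-]
after 7 — deliver 3→0: ·
after 8 — deliver 0→2: n2:part/t1/[-]
after 9 — deliver 2→0: n0:coor/t1/[y]
after 10 — deliver 0→2: n2:part/t1/[y]
after 11 — deliver 0→4: n4:part/t1/[y]
after 12 — deliver 0→3: n3:part/t1/[y]
after 13 — deliver 0→1: n1:part/t1/[y]
after 14 — timeout(0): n0:coor/t2/[y]
after 15 — deliver 0→3: n3:part/t2/[y]
after 16 — deliver 3→0: ·
after 17 — deliver 0→1: n1:part/t2/[y]
after 18 — deliver 1→0: ·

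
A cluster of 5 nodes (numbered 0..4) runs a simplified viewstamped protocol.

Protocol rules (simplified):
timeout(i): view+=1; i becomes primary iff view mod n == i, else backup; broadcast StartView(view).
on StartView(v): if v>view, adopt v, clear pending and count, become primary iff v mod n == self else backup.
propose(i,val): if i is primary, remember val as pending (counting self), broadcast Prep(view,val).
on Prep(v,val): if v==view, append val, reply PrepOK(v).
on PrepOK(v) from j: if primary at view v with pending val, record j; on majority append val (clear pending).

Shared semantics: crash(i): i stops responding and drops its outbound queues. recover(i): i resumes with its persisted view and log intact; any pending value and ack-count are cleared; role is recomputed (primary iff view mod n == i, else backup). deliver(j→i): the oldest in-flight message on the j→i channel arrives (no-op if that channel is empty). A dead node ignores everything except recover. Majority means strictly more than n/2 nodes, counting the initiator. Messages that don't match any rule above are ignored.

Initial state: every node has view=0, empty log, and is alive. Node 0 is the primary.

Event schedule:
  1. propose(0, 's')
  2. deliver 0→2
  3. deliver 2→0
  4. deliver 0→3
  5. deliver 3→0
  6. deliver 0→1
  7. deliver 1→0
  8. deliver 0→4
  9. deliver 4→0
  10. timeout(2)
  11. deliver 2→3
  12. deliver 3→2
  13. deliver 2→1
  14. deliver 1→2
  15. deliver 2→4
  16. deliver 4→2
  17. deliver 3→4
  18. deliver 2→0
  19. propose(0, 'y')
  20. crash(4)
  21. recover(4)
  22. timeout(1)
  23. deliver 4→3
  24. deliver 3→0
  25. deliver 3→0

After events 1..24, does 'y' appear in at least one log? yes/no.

after 1 — propose(0,'s'): ·
after 2 — deliver 0→2: n2:back/v0/[s]
after 3 — deliver 2→0: ·
after 4 — deliver 0→3: n3:back/v0/[s]
after 5 — deliver 3→0: n0:prim/v0/[s]
after 6 — deliver 0→1: n1:back/v0/[s]
after 7 — deliver 1→0: ·
after 8 — deliver 0→4: n4:back/v0/[s]
after 9 — deliver 4→0: ·
after 10 — timeout(2): n2:back/v1/[s]
after 11 — deliver 2→3: n3:back/v1/[s]
after 12 — deliver 3→2: ·
after 13 — deliver 2→1: n1:prim/v1/[s]
after 14 — deliver 1→2: ·
after 15 — deliver 2→4: n4:back/v1/[s]
after 16 — deliver 4→2: ·
after 17 — deliver 3→4: ·
after 18 — deliver 2→0: n0:back/v1/[s]
after 19 — propose(0,'y'): ·
after 20 — crash(4): n4:✗back/v1/[s]
after 21 — recover(4): n4:back/v1/[s]
after 22 — timeout(1): n1:back/v2/[s]
after 23 — deliver 4→3: ·
after 24 — deliver 3→0: ·

no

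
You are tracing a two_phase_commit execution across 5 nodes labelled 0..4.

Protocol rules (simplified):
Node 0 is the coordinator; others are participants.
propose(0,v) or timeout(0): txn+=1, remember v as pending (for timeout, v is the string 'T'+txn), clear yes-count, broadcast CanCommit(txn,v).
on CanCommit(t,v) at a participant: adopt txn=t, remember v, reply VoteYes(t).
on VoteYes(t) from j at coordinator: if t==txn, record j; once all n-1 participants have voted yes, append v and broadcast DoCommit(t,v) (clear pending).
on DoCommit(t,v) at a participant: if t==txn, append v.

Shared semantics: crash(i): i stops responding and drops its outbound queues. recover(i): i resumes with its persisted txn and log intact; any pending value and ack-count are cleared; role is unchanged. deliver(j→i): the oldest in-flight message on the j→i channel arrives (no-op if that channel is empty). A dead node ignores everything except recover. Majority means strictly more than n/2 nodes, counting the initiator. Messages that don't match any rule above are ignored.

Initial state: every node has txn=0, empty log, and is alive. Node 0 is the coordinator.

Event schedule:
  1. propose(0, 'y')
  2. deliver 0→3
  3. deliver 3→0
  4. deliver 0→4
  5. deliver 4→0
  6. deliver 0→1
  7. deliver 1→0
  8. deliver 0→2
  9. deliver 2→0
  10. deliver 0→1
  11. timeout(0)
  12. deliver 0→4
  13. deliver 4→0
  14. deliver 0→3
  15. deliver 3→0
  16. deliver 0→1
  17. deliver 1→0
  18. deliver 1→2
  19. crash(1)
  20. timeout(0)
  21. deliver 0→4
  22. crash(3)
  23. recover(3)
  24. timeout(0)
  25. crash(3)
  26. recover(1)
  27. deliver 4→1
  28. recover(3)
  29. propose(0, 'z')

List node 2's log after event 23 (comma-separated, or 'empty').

empty

[1] propose(0,'y') → N0(coor t1 [-])
[2] deliver 0→3 → N3(part t1 [-])
[3] deliver 3→0 → ∅
[4] deliver 0→4 → N4(part t1 [-])
[5] deliver 4→0 → ∅
[6] deliver 0→1 → N1(part t1 [-])
[7] deliver 1→0 → ∅
[8] deliver 0→2 → N2(part t1 [-])
[9] deliver 2→0 → N0(coor t1 [y])
[10] deliver 0→1 → N1(part t1 [y])
[11] timeout(0) → N0(coor t2 [y])
[12] deliver 0→4 → N4(part t1 [y])
[13] deliver 4→0 → ∅
[14] deliver 0→3 → N3(part t1 [y])
[15] deliver 3→0 → ∅
[16] deliver 0→1 → N1(part t2 [y])
[17] deliver 1→0 → ∅
[18] deliver 1→2 → ∅
[19] crash(1) → N1(✗part t2 [y])
[20] timeout(0) → N0(coor t3 [y])
[21] deliver 0→4 → N4(part t2 [y])
[22] crash(3) → N3(✗part t1 [y])
[23] recover(3) → N3(part t1 [y])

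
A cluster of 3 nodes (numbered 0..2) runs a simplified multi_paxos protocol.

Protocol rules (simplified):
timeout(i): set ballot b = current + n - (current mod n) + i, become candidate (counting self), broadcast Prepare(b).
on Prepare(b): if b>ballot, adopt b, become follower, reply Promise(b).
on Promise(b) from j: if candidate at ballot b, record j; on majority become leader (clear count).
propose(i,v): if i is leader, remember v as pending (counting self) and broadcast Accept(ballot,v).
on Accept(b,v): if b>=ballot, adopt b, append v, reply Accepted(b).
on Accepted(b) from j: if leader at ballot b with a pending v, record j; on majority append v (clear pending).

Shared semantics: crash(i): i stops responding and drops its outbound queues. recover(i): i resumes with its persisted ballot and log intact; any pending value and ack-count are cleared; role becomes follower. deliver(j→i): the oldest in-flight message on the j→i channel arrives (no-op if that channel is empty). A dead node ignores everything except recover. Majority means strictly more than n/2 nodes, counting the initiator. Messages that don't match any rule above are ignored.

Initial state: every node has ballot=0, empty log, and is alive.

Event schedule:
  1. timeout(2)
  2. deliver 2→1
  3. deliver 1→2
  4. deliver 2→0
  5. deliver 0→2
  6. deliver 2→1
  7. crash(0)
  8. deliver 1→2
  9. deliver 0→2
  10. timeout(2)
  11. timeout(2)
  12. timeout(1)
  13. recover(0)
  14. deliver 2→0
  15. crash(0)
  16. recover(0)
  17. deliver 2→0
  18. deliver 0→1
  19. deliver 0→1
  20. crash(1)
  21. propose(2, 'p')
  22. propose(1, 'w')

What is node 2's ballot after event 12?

11

[1] timeout(2) → N2(cand b5 [-])
[2] deliver 2→1 → N1(foll b5 [-])
[3] deliver 1→2 → N2(lead b5 [-])
[4] deliver 2→0 → N0(foll b5 [-])
[5] deliver 0→2 → ∅
[6] deliver 2→1 → ∅
[7] crash(0) → N0(✗foll b5 [-])
[8] deliver 1→2 → ∅
[9] deliver 0→2 → ∅
[10] timeout(2) → N2(cand b8 [-])
[11] timeout(2) → N2(cand b11 [-])
[12] timeout(1) → N1(cand b7 [-])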